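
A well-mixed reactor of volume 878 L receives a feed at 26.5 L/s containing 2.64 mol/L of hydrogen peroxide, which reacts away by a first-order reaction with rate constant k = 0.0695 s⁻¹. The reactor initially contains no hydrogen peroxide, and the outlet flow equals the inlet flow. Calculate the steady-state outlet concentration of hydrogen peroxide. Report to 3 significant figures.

0.799 mol/L

Accumulation = in − out − consumed: V dC/dt = Q C_in − Q C − k V C.
Steady state (dC/dt = 0): C_ss = Q C_in/(Q + kV) = C_in/(1 + kV/Q).
C_ss = 26.5·2.64/(26.5 + 0.0695·878) = 69.960/87.521 = 0.79935 mol/L.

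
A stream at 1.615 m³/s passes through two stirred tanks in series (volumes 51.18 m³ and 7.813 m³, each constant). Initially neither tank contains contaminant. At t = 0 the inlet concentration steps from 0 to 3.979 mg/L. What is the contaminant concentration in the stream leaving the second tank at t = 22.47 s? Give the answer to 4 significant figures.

Species balance on tank i: dCᵢ/dt = (Cᵢ₋₁ − Cᵢ)/τᵢ with τᵢ = Vᵢ/Q.
τ₁ = 51.18/1.615 = 31.6904 s; τ₂ = 7.813/1.615 = 4.83777 s.
Tank 1: C₁ = C_in(1 − e^(−t/τ₁)). Tank 2 (τ₁ ≠ τ₂): C₂ = C_in[1 − (τ₁ e^(−t/τ₁) − τ₂ e^(−t/τ₂))/(τ₁ − τ₂)].
At t = 22.47: e^(−t/τ₁) = 0.492113, e^(−t/τ₂) = 0.00961240.
C₂ = 3.979·[1 − (31.6904·0.492113 − 4.83777·0.00961240)/(26.8526)] = 3.979·0.420960 = 1.67500 mg/L.

1.675 mg/L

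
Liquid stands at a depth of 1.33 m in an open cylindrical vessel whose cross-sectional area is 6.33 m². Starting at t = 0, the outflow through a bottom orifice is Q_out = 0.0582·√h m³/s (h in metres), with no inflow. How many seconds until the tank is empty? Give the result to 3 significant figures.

251 s

Volume balance on the tank: A dh/dt = −0.0582 √h.
Separate and integrate: 2(√h − √h₀) = −(0.0582/A) t.
Tank is empty when √h = 0: t_empty = 2A√h₀/0.0582.
t_empty = 2·6.33·√1.33/0.0582 = 12.660·1.1533/0.0582 = 250.86 s.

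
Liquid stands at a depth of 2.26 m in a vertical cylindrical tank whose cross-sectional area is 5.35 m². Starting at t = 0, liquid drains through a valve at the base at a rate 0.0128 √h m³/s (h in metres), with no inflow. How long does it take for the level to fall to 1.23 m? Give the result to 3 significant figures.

330 s

With no inflow, A dh/dt = −0.0128 √h.
Separate and integrate: 2(√h − √h₀) = −(0.0128/A) t.
t = 2A(√h₀ − √h)/0.0128 = 2·5.35·(√2.26 − √1.23)/0.0128
  = 10.700 × (1.5033 − 1.1091) / 0.0128 = 329.59 s.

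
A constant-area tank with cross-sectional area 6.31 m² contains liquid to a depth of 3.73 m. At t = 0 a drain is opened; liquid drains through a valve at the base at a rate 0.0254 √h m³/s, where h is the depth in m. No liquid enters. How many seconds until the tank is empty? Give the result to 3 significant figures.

960 s

With no inflow, A dh/dt = −0.0254 √h.
Separate and integrate: 2(√h − √h₀) = −(0.0254/A) t.
Set h = 0: 2√h₀ = (0.0254/A) t_empty ⇒ t_empty = 2A√h₀/0.0254.
t_empty = 2·6.31·√3.73/0.0254 = 12.620·1.9313/0.0254 = 959.58 s.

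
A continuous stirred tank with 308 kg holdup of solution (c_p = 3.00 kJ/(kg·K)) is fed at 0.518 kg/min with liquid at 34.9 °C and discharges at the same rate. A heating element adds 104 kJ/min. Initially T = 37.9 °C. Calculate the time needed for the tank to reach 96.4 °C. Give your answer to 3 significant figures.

M c_p dT/dt = ṁ c_p (T_in − T) + Q̇.
τ = M/ṁ = 594.59 min; T_ss = T_in + Q̇/(ṁ c_p) = 101.82 °C.
T(t) = T_ss + (T₀ − T_ss) e^(−t/τ). Set T = 96.4:
e^(−t/τ) = (96.4 − 101.82)/(37.9 − 101.82) = 0.084852
t = −594.59 · ln(0.084852) = 1466.8 min.

1470 min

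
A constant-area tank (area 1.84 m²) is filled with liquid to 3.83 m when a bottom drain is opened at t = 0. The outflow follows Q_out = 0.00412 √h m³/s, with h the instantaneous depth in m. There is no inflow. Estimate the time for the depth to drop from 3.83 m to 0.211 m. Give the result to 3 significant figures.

A dh/dt = −Q_out = −0.00412 √h.
∫ h^(−1/2) dh = −(0.00412/A) ∫ dt, giving 2√h = 2√h₀ − (0.00412/A) t.
t = 2A(√h₀ − √h)/0.00412 = 2·1.84·(√3.83 − √0.211)/0.00412
  = 3.6800 × (1.9570 − 0.45935) / 0.00412 = 1337.7 s.

1340 s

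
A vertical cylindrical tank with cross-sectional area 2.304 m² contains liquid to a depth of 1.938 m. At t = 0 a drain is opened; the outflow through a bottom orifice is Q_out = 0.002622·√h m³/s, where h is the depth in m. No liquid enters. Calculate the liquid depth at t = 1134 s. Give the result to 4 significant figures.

0.5578 m

Unsteady balance on liquid volume: A dh/dt = −0.002622 √h.
This is separable: 2 d(√h)/dt = −0.002622/A, so √h = √h₀ − (0.002622/(2A)) t.
√h = √1.938 − 0.002622·1134/(2·2.304) = 1.39212 − 0.645258 = 0.746863.
h = 0.746863² = 0.557804 m.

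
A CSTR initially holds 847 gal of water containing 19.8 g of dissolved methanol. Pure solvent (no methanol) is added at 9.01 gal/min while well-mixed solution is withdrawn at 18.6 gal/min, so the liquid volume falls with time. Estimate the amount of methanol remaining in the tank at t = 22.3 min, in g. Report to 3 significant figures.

Let m(t) be the amount of methanol. Volume: V(t) = V₀ + (Q_in − Q_out) t = 847 − 9.5900 t; V(22.3) = 633.14 gal.
Species balance (pure solvent in): dm/dt = −Q_out · m/V(t).
dm/m = −Q_out dt/(V₀ − 9.5900 t); integrating gives ln(m/m₀) = −(Q_out/(Q_in−Q_out)) ln(V/V₀).
m = m₀ (V₀/V)^(Q_out/(Q_in−Q_out)) = 19.8 × (847/633.14)^(-1.9395) = 11.260 g.

11.3 g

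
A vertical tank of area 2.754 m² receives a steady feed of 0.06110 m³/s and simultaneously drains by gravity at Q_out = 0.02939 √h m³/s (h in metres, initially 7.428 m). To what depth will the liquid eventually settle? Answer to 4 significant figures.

A dh/dt = Q_in − 0.02939 √h. Steady state requires inflow = outflow:
Q_in = 0.02939 √h_ss ⇒ √h_ss = 0.06110/0.02939 = 2.07894.
h_ss = 2.07894² = 4.32198 m. (Since h₀ = 7.428 m > h_ss, the level will fall toward this value.)

4.322 m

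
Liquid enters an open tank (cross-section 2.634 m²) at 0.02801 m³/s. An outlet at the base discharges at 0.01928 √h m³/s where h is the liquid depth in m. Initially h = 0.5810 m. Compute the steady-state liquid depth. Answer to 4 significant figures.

2.111 m

Accumulation of liquid (constant cross-section A): A dh/dt = Q_in − 0.01928 √h. At steady state dh/dt = 0:
Q_in = 0.01928 √h_ss ⇒ √h_ss = 0.02801/0.01928 = 1.45280.
h_ss = 1.45280² = 2.11063 m. (Since h₀ = 0.5810 m < h_ss, the level will rise toward this value.)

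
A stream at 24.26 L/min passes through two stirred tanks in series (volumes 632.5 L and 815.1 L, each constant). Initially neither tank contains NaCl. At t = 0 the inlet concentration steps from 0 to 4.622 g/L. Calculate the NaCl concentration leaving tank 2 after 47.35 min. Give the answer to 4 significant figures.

2.185 g/L

Each tank obeys Vᵢ dCᵢ/dt = Q(Cᵢ₋₁ − Cᵢ), so τᵢ = Vᵢ/Q.
τ₁ = 632.5/24.26 = 26.0717 min; τ₂ = 815.1/24.26 = 33.5985 min.
Tank 1: C₁ = C_in(1 − e^(−t/τ₁)). Tank 2 (τ₁ ≠ τ₂): C₂ = C_in[1 − (τ₁ e^(−t/τ₁) − τ₂ e^(−t/τ₂))/(τ₁ − τ₂)].
At t = 47.35: e^(−t/τ₁) = 0.162652, e^(−t/τ₂) = 0.244317.
C₂ = 4.622·[1 − (26.0717·0.162652 − 33.5985·0.244317)/(-7.52679)] = 4.622·0.472806 = 2.18531 g/L.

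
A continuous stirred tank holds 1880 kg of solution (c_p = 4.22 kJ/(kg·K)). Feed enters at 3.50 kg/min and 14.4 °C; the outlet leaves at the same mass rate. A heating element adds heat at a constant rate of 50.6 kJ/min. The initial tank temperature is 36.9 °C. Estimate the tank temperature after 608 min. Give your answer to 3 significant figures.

24.0 °C

M c_p dT/dt = ṁ c_p (T_in − T) + Q̇.
Rearrange: dT/dt = (T_ss − T)/τ with τ = M/ṁ = 537.14 min and T_ss = T_in + Q̇/(ṁ c_p) = 17.826 °C.
This is linear first-order; T(t) = T_ss + (T₀ − T_ss) e^(−t/τ).
T(608) = 17.826 + (19.074)·e^(−608/537.14) = 17.826 + (19.074)·0.32242 = 23.976 °C.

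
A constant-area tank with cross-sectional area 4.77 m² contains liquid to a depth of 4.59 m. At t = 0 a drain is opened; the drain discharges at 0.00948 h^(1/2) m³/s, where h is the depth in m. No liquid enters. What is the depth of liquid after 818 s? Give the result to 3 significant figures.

1.77 m

A dh/dt = −Q_out = −0.00948 √h.
This is separable: 2 d(√h)/dt = −0.00948/A, so √h = √h₀ − (0.00948/(2A)) t.
√h = √4.59 − 0.00948·818/(2·4.77) = 2.1424 − 0.81286 = 1.3296.
h = 1.3296² = 1.7678 m.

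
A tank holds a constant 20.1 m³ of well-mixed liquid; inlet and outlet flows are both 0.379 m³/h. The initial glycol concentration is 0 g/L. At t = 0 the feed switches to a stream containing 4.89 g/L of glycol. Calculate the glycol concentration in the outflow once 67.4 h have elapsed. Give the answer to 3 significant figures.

Unsteady species balance (constant V, well mixed): V dC/dt = Q(C_in − C).
So dC/dt = (C_in − C)/τ with τ = V/Q = 20.1/0.379 = 53.034 h.
Integrating: C(t) = C_in + (C₀ − C_in) e^(−t/τ).
C(67.4) = 4.89 + (0 − 4.89)·e^(−67.4/53.034) = 4.89 + (-4.8900)·0.28059 = 3.5179 g/L.

3.52 g/L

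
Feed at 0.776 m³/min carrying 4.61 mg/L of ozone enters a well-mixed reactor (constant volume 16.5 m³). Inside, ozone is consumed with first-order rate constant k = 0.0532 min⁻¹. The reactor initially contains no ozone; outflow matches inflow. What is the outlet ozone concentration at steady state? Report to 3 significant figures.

2.16 mg/L

Accumulation = in − out − consumed: V dC/dt = Q C_in − Q C − k V C.
At steady state: 0 = Q C_in − (Q + kV) C_ss, so C_ss = Q C_in/(Q + kV).
C_ss = 0.776·4.61/(0.776 + 0.0532·16.5) = 3.5774/1.6538 = 2.1631 mg/L.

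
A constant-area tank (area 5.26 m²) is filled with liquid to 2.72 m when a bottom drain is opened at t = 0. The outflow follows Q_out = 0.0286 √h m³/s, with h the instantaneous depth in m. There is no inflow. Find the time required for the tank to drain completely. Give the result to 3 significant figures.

A dh/dt = −Q_out = −0.0286 √h.
This is separable: 2 d(√h)/dt = −0.0286/A, so √h = √h₀ − (0.0286/(2A)) t.
Tank is empty when √h = 0: t_empty = 2A√h₀/0.0286.
t_empty = 2·5.26·√2.72/0.0286 = 10.520·1.6492/0.0286 = 606.64 s.

607 s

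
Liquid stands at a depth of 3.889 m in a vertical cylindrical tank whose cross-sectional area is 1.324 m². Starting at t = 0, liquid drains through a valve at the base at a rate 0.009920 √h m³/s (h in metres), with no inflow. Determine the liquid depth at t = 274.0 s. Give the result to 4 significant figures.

0.8941 m

Accumulation of liquid (constant cross-section A): A dh/dt = −0.009920 √h.
This is separable: 2 d(√h)/dt = −0.009920/A, so √h = √h₀ − (0.009920/(2A)) t.
√h = √3.889 − 0.009920·274.0/(2·1.324) = 1.97205 − 1.02647 = 0.945590.
h = 0.945590² = 0.894140 m.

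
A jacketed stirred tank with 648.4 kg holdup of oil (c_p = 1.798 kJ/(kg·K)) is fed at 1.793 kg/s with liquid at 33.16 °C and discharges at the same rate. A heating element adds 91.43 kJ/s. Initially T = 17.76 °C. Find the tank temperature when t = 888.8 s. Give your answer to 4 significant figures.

57.77 °C

Unsteady energy balance on the tank contents: M c_p dT/dt = ṁ c_p (T_in − T) + 91.43.
τ = M/ṁ = 361.629 s; T_ss = T_in + Q̇/(ṁ c_p) = 33.16 + 91.43/(1.793·1.798) = 61.5208 °C.
Integrating: T(t) = T_ss + (T₀ − T_ss) e^(−t/τ).
T(888.8) = 61.5208 + (-43.7608)·e^(−888.8/361.629) = 61.5208 + (-43.7608)·0.0856256 = 57.7738 °C.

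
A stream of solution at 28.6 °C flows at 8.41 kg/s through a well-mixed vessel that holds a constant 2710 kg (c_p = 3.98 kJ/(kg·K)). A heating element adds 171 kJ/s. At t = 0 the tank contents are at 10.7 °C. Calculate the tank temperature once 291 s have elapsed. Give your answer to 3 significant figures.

M c_p dT/dt = ṁ c_p (T_in − T) + Q̇.
τ = M/ṁ = 322.24 s; T_ss = T_in + Q̇/(ṁ c_p) = 28.6 + 171/(8.41·3.98) = 33.709 °C.
T approaches T_ss exponentially: T(t) = T_ss + (T₀ − T_ss) e^(−t/τ).
T(291) = 33.709 + (-23.009)·e^(−291/322.24) = 33.709 + (-23.009)·0.40532 = 24.383 °C.

24.4 °C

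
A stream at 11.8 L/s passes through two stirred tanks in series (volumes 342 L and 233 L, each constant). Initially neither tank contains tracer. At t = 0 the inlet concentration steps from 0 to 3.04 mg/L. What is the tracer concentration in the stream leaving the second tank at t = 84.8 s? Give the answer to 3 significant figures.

Species balance on tank i: dCᵢ/dt = (Cᵢ₋₁ − Cᵢ)/τᵢ with τᵢ = Vᵢ/Q.
τ₁ = 342/11.8 = 28.983 s; τ₂ = 233/11.8 = 19.746 s.
Tank 1: C₁ = C_in(1 − e^(−t/τ₁)). Tank 2 (τ₁ ≠ τ₂): C₂ = C_in[1 − (τ₁ e^(−t/τ₁) − τ₂ e^(−t/τ₂))/(τ₁ − τ₂)].
At t = 84.8: e^(−t/τ₁) = 0.053619, e^(−t/τ₂) = 0.013642.
C₂ = 3.04·[1 − (28.983·0.053619 − 19.746·0.013642)/(9.2373)] = 3.04·0.86093 = 2.6172 mg/L.

2.62 mg/L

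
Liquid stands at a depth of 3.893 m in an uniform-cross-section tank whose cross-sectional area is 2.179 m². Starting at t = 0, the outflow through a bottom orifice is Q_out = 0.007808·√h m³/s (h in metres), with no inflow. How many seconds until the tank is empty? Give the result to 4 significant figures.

With no inflow, A dh/dt = −0.007808 √h.
This is separable: 2 d(√h)/dt = −0.007808/A, so √h = √h₀ − (0.007808/(2A)) t.
Set h = 0: 2√h₀ = (0.007808/A) t_empty ⇒ t_empty = 2A√h₀/0.007808.
t_empty = 2·2.179·√3.893/0.007808 = 4.35800·1.97307/0.007808 = 1101.26 s.

1101 s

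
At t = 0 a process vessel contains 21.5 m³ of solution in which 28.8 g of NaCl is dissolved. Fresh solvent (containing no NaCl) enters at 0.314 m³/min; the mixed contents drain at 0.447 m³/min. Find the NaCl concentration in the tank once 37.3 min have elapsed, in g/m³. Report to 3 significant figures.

0.721 g/m³

Let m(t) be the amount of NaCl. Volume: V(t) = V₀ + (Q_in − Q_out) t = 21.5 − 0.13300 t; V(37.3) = 16.539 m³.
No NaCl enters, so dm/dt = −Q_out · (m/V).
Separate: dm/m = −Q_out dt/V(t) ⇒ ln(m/m₀) = −(Q_out/(Q_in−Q_out)) ln(V/V₀).
m = m₀ (V₀/V)^(Q_out/(Q_in−Q_out)) = 28.8 × (21.5/16.539)^(-3.3609) = 11.926 g.
C = m/V = 11.926/16.539 = 0.72108 g/m³.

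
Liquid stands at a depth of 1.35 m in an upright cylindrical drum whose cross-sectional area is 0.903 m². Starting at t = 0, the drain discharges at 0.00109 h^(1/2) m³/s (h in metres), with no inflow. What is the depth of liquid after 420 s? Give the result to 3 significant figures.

0.825 m

A dh/dt = −Q_out = −0.00109 √h.
Separate and integrate: 2(√h − √h₀) = −(0.00109/A) t.
√h = √1.35 − 0.00109·420/(2·0.903) = 1.1619 − 0.25349 = 0.90841.
h = 0.90841² = 0.82520 m.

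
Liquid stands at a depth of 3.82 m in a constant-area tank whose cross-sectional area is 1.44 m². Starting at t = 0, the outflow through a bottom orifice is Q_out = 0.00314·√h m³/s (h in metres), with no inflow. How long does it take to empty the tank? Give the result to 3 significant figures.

A dh/dt = −Q_out = −0.00314 √h.
Separate and integrate: 2(√h − √h₀) = −(0.00314/A) t.
Set h = 0: 2√h₀ = (0.00314/A) t_empty ⇒ t_empty = 2A√h₀/0.00314.
t_empty = 2·1.44·√3.82/0.00314 = 2.8800·1.9545/0.00314 = 1792.6 s.

1790 s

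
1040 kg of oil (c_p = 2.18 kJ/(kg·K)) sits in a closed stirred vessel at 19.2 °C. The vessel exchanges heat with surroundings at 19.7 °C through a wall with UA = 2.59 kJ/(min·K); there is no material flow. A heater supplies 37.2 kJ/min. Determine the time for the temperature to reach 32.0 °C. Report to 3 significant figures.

1730 min

Lumped-capacitance energy balance: M c_p dT/dt = UA(T_amb − T) + Q̇.
τ = M c_p/UA = 875.37 min; T_ss = T_amb + Q̇/UA = 19.7 + 37.2/2.59 = 34.063 °C.
T(t) = T_ss + (T₀ − T_ss)e^(−t/τ); set T = 32.0:
t = −τ ln[(T − T_ss)/(T₀ − T_ss)] = −875.37 · ln(0.13880) = 1728.6 min.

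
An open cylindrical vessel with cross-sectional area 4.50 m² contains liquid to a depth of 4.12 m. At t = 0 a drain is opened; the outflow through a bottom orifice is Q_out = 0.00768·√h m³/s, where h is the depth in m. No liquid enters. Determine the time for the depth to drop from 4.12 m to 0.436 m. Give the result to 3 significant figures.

1600 s

Volume balance on the tank: A dh/dt = −0.00768 √h.
∫ h^(−1/2) dh = −(0.00768/A) ∫ dt, giving 2√h = 2√h₀ − (0.00768/A) t.
t = 2A(√h₀ − √h)/0.00768 = 2·4.50·(√4.12 − √0.436)/0.00768
  = 9.0000 × (2.0298 − 0.66030) / 0.00768 = 1604.9 s.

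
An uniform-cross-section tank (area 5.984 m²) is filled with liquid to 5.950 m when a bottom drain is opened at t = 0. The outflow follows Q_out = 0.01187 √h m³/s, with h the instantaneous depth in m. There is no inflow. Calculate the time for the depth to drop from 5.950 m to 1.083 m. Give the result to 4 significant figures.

With no inflow, A dh/dt = −0.01187 √h.
Separate and integrate: 2(√h − √h₀) = −(0.01187/A) t.
t = 2A(√h₀ − √h)/0.01187 = 2·5.984·(√5.950 − √1.083)/0.01187
  = 11.9680 × (2.43926 − 1.04067) / 0.01187 = 1410.14 s.

1410 s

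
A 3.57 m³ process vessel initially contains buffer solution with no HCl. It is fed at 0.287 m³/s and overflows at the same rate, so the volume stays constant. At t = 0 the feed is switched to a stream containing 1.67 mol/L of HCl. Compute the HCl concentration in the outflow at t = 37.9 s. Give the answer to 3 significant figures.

Species balance on the tank: V dC/dt = Q(C_in − C).
So dC/dt = (C_in − C)/τ with τ = V/Q = 3.57/0.287 = 12.439 s.
Solution: C(t) = C_in + (C₀ − C_in) e^(−t/τ).
C(37.9) = 1.67 + (0 − 1.67)·e^(−37.9/12.439) = 1.67 + (-1.6700)·0.047508 = 1.5907 mol/L.

1.59 mol/L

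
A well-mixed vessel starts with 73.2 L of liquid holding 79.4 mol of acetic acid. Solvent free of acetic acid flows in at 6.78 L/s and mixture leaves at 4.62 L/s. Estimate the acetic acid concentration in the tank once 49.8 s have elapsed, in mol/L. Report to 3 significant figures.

0.0635 mol/L

Let m(t) be the amount of acetic acid. Volume: V(t) = V₀ + (Q_in − Q_out) t = 73.2 + 2.1600 t; V(49.8) = 180.77 L.
Solute balance: dm/dt = 0 − Q_out C = −Q_out m/V(t).
dm/m = −Q_out dt/(V₀ + 2.1600 t); integrating gives ln(m/m₀) = −(Q_out/(Q_in−Q_out)) ln(V/V₀).
m = m₀ (V₀/V)^(Q_out/(Q_in−Q_out)) = 79.4 × (73.2/180.77)^(2.1389) = 11.483 mol.
C = m/V = 11.483/180.77 = 0.063526 mol/L.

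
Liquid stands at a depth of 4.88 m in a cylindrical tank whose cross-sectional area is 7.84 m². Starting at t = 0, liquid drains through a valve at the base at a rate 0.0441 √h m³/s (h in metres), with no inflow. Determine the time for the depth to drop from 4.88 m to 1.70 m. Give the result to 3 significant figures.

A dh/dt = −Q_out = −0.0441 √h.
∫ h^(−1/2) dh = −(0.0441/A) ∫ dt, giving 2√h = 2√h₀ − (0.0441/A) t.
t = 2A(√h₀ − √h)/0.0441 = 2·7.84·(√4.88 − √1.70)/0.0441
  = 15.680 × (2.2091 − 1.3038) / 0.0441 = 321.86 s.

322 s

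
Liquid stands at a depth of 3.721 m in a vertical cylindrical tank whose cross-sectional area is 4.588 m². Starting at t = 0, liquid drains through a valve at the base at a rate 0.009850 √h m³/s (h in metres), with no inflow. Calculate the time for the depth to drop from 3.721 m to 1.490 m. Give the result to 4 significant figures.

659.9 s

A dh/dt = −Q_out = −0.009850 √h.
Separate and integrate: 2(√h − √h₀) = −(0.009850/A) t.
t = 2A(√h₀ − √h)/0.009850 = 2·4.588·(√3.721 − √1.490)/0.009850
  = 9.17600 × (1.92899 − 1.22066) / 0.009850 = 659.865 s.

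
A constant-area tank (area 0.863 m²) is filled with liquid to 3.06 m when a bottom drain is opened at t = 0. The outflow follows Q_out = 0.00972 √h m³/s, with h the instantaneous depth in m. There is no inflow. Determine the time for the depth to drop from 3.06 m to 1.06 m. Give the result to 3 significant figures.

128 s

Unsteady balance on liquid volume: A dh/dt = −0.00972 √h.
∫ h^(−1/2) dh = −(0.00972/A) ∫ dt, giving 2√h = 2√h₀ − (0.00972/A) t.
t = 2A(√h₀ − √h)/0.00972 = 2·0.863·(√3.06 − √1.06)/0.00972
  = 1.7260 × (1.7493 − 1.0296) / 0.00972 = 127.80 s.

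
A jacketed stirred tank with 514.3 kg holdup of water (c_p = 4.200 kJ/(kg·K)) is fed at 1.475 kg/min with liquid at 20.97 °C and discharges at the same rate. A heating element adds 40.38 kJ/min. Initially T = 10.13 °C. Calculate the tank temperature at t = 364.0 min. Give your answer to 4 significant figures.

21.38 °C

M c_p dT/dt = ṁ c_p (T_in − T) + Q̇.
Rearrange: dT/dt = (T_ss − T)/τ with τ = M/ṁ = 348.678 min and T_ss = T_in + Q̇/(ṁ c_p) = 27.4882 °C.
T approaches T_ss exponentially: T(t) = T_ss + (T₀ − T_ss) e^(−t/τ).
T(364.0) = 27.4882 + (-17.3582)·e^(−364.0/348.678) = 27.4882 + (-17.3582)·0.352064 = 21.3770 °C.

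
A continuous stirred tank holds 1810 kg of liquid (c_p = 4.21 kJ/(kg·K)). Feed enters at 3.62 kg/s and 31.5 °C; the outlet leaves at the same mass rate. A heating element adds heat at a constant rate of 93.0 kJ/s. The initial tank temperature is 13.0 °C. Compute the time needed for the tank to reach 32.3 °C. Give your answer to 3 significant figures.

First-law balance (no shaft work): M c_p dT/dt = ṁ c_p (T_in − T) + 93.0.
τ = M/ṁ = 500.00 s; T_ss = T_in + Q̇/(ṁ c_p) = 37.602 °C.
T(t) = T_ss + (T₀ − T_ss) e^(−t/τ). Set T = 32.3:
e^(−t/τ) = (32.3 − 37.602)/(13.0 − 37.602) = 0.21552
t = −500.00 · ln(0.21552) = 767.35 s.

767 s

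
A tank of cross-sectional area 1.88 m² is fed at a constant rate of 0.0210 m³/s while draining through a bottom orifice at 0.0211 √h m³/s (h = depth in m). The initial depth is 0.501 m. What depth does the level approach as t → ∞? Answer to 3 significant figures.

0.991 m

Level balance: A dh/dt = 0.0210 − 0.0211 √h. Setting dh/dt = 0:
Q_in = 0.0211 √h_ss ⇒ √h_ss = 0.0210/0.0211 = 0.99526.
h_ss = 0.99526² = 0.99054 m. (Since h₀ = 0.501 m < h_ss, the level will rise toward this value.)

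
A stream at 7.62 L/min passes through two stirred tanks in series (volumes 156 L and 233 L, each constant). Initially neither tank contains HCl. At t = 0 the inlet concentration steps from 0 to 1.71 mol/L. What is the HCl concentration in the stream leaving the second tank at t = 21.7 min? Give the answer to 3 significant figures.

0.366 mol/L

Time constants: τᵢ = Vᵢ/Q for each well-mixed tank.
τ₁ = 156/7.62 = 20.472 min; τ₂ = 233/7.62 = 30.577 min.
Tank 1: C₁ = C_in(1 − e^(−t/τ₁)). Tank 2 (τ₁ ≠ τ₂): C₂ = C_in[1 − (τ₁ e^(−t/τ₁) − τ₂ e^(−t/τ₂))/(τ₁ − τ₂)].
At t = 21.7: e^(−t/τ₁) = 0.34647, e^(−t/τ₂) = 0.49180.
C₂ = 1.71·[1 − (20.472·0.34647 − 30.577·0.49180)/(-10.105)] = 1.71·0.21375 = 0.36551 mol/L.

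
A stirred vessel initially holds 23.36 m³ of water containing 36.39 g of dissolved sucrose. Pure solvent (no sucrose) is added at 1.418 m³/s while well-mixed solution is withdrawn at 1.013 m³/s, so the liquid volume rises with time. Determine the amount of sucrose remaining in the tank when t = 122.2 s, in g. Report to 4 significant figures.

2.116 g

Total volume: dV/dt = Q_in − Q_out = 0.405000 m³/s, so V(t) = 23.36 + 0.405000 t and V(122.2) = 72.8510 m³.
Species balance (pure solvent in): dm/dt = −Q_out · m/V(t).
dm/m = −Q_out dt/(V₀ + 0.405000 t); integrating gives ln(m/m₀) = −(Q_out/(Q_in−Q_out)) ln(V/V₀).
m = m₀ (V₀/V)^(Q_out/(Q_in−Q_out)) = 36.39 × (23.36/72.8510)^(2.50123) = 2.11576 g.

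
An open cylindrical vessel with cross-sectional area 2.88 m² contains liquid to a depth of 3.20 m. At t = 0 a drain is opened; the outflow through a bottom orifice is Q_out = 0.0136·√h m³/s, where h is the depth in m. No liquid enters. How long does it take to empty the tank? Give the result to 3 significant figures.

With no inflow, A dh/dt = −0.0136 √h.
Separate and integrate: 2(√h − √h₀) = −(0.0136/A) t.
Set h = 0: 2√h₀ = (0.0136/A) t_empty ⇒ t_empty = 2A√h₀/0.0136.
t_empty = 2·2.88·√3.20/0.0136 = 5.7600·1.7889/0.0136 = 757.63 s.

758 s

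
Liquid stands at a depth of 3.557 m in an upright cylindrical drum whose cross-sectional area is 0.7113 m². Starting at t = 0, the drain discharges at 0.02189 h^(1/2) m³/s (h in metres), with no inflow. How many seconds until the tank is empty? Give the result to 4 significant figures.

122.6 s

A dh/dt = −Q_out = −0.02189 √h.
Separate and integrate: 2(√h − √h₀) = −(0.02189/A) t.
Tank is empty when √h = 0: t_empty = 2A√h₀/0.02189.
t_empty = 2·0.7113·√3.557/0.02189 = 1.42260·1.88600/0.02189 = 122.569 s.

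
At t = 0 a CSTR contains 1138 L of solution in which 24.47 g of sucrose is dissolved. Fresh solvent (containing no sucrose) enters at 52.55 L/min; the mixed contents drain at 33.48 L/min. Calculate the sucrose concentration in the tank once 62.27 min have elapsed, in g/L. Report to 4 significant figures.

Let m(t) be the amount of sucrose. Volume: V(t) = V₀ + (Q_in − Q_out) t = 1138 + 19.0700 t; V(62.27) = 2325.49 L.
Solute balance: dm/dt = 0 − Q_out C = −Q_out m/V(t).
dm/m = −Q_out dt/(V₀ + 19.0700 t); integrating gives ln(m/m₀) = −(Q_out/(Q_in−Q_out)) ln(V/V₀).
m = m₀ (V₀/V)^(Q_out/(Q_in−Q_out)) = 24.47 × (1138/2325.49)^(1.75564) = 6.97804 g.
C = m/V = 6.97804/2325.49 = 0.00300068 g/L.

0.003001 g/L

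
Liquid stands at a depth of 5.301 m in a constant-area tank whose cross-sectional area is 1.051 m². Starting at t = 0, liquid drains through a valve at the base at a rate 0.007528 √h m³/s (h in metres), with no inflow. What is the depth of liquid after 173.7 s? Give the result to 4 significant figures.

A dh/dt = −Q_out = −0.007528 √h.
Separate and integrate: 2(√h − √h₀) = −(0.007528/A) t.
√h = √5.301 − 0.007528·173.7/(2·1.051) = 2.30239 − 0.622081 = 1.68031.
h = 1.68031² = 2.82344 m.

2.823 m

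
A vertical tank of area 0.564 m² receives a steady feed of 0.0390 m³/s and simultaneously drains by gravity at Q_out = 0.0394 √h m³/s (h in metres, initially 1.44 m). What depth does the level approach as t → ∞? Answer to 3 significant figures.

A dh/dt = Q_in − 0.0394 √h. Steady state requires inflow = outflow:
Q_in = 0.0394 √h_ss ⇒ √h_ss = 0.0390/0.0394 = 0.98985.
h_ss = 0.98985² = 0.97980 m. (Since h₀ = 1.44 m > h_ss, the level will fall toward this value.)

0.980 m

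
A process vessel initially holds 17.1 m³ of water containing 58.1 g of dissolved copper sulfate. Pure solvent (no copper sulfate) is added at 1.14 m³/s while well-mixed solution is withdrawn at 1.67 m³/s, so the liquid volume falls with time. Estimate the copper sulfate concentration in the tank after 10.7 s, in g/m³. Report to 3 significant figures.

Total volume: dV/dt = Q_in − Q_out = -0.53000 m³/s, so V(t) = 17.1 − 0.53000 t and V(10.7) = 11.429 m³.
No copper sulfate enters, so dm/dt = −Q_out · (m/V).
dm/m = −Q_out dt/(V₀ − 0.53000 t); integrating gives ln(m/m₀) = −(Q_out/(Q_in−Q_out)) ln(V/V₀).
m = m₀ (V₀/V)^(Q_out/(Q_in−Q_out)) = 58.1 × (17.1/11.429)^(-3.1509) = 16.323 g.
C = m/V = 16.323/11.429 = 1.4282 g/m³.

1.43 g/m³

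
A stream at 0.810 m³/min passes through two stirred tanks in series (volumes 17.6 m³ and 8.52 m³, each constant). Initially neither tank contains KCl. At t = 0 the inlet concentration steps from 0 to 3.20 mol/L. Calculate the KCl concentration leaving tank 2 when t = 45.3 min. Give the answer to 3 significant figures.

2.47 mol/L

Species balance on tank i: dCᵢ/dt = (Cᵢ₋₁ − Cᵢ)/τᵢ with τᵢ = Vᵢ/Q.
τ₁ = 17.6/0.810 = 21.728 min; τ₂ = 8.52/0.810 = 10.519 min.
Solving the cascade with C₁(0)=C₂(0)=0 gives C₂(t) = C_in[1 − (τ₁ e^(−t/τ₁) − τ₂ e^(−t/τ₂))/(τ₁ − τ₂)].
At t = 45.3: e^(−t/τ₁) = 0.12433, e^(−t/τ₂) = 0.013478.
C₂ = 3.20·[1 − (21.728·0.12433 − 10.519·0.013478)/(11.210)] = 3.20·0.77166 = 2.4693 mol/L.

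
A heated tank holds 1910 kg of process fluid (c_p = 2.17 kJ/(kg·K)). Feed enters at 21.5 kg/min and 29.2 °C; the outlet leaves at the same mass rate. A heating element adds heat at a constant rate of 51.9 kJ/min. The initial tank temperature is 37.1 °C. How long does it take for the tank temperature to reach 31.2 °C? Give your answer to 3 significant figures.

181 min

M c_p dT/dt = ṁ c_p (T_in − T) + Q̇.
τ = M/ṁ = 88.837 min; T_ss = T_in + Q̇/(ṁ c_p) = 30.312 °C.
T(t) = T_ss + (T₀ − T_ss) e^(−t/τ). Set T = 31.2:
e^(−t/τ) = (31.2 − 30.312)/(37.1 − 30.312) = 0.13077
t = −88.837 · ln(0.13077) = 180.73 min.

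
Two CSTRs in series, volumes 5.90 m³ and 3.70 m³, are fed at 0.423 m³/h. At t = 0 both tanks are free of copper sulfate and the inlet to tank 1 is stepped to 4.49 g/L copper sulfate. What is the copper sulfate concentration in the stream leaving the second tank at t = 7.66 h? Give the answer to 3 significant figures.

0.683 g/L

Time constants: τᵢ = Vᵢ/Q for each well-mixed tank.
τ₁ = 5.90/0.423 = 13.948 h; τ₂ = 3.70/0.423 = 8.7470 h.
Solving the cascade with C₁(0)=C₂(0)=0 gives C₂(t) = C_in[1 − (τ₁ e^(−t/τ₁) − τ₂ e^(−t/τ₂))/(τ₁ − τ₂)].
At t = 7.66: e^(−t/τ₁) = 0.57742, e^(−t/τ₂) = 0.41656.
C₂ = 4.49·[1 − (13.948·0.57742 − 8.7470·0.41656)/(5.2009)] = 4.49·0.15204 = 0.68266 g/L.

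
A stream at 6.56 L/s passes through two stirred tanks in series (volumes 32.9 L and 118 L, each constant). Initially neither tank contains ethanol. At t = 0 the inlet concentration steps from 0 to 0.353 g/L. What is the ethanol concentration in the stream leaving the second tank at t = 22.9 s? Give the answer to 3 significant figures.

0.217 g/L

Time constants: τᵢ = Vᵢ/Q for each well-mixed tank.
τ₁ = 32.9/6.56 = 5.0152 s; τ₂ = 118/6.56 = 17.988 s.
Solving the cascade with C₁(0)=C₂(0)=0 gives C₂(t) = C_in[1 − (τ₁ e^(−t/τ₁) − τ₂ e^(−t/τ₂))/(τ₁ − τ₂)].
At t = 22.9: e^(−t/τ₁) = 0.010399, e^(−t/τ₂) = 0.27997.
C₂ = 0.353·[1 − (5.0152·0.010399 − 17.988·0.27997)/(-12.973)] = 0.353·0.61582 = 0.21738 g/L.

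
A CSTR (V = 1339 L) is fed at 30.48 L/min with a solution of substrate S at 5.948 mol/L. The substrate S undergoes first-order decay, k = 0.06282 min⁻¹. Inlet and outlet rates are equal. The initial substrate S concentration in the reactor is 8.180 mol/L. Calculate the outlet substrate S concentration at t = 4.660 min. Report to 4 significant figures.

V dC/dt = Q(C_in − C) − k V C.
dC/dt = (Q/V) C_in − (Q/V + k) C; effective rate a = Q/V + k = 0.0227633 + 0.06282 = 0.0855833 min⁻¹.
C_ss = Q C_in/(Q + kV) = 1.58204 mol/L; C(t) = C_ss + (C₀ − C_ss) e^(−a t).
C(4.660) = 1.58204 + (6.59796)·e^(−0.0855833·4.660) = 1.58204 + (6.59796)·0.671113 = 6.01001 mol/L.

6.010 mol/L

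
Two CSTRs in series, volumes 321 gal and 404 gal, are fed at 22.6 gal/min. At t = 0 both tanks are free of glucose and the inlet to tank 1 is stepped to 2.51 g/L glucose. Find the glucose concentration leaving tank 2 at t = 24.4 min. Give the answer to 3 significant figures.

1.13 g/L

Species balance on tank i: dCᵢ/dt = (Cᵢ₋₁ − Cᵢ)/τᵢ with τᵢ = Vᵢ/Q.
τ₁ = 321/22.6 = 14.204 min; τ₂ = 404/22.6 = 17.876 min.
Tank 1: C₁ = C_in(1 − e^(−t/τ₁)). Tank 2 (τ₁ ≠ τ₂): C₂ = C_in[1 − (τ₁ e^(−t/τ₁) − τ₂ e^(−t/τ₂))/(τ₁ − τ₂)].
At t = 24.4: e^(−t/τ₁) = 0.17945, e^(−t/τ₂) = 0.25539.
C₂ = 2.51·[1 − (14.204·0.17945 − 17.876·0.25539)/(-3.6726)] = 2.51·0.45088 = 1.1317 g/L.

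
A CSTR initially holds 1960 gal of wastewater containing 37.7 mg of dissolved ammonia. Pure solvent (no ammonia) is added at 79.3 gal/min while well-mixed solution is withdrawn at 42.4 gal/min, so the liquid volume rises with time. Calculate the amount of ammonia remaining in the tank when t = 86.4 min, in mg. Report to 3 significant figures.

Total volume: dV/dt = Q_in − Q_out = 36.900 gal/min, so V(t) = 1960 + 36.900 t and V(86.4) = 5148.2 gal.
No ammonia enters, so dm/dt = −Q_out · (m/V).
Separate: dm/m = −Q_out dt/V(t) ⇒ ln(m/m₀) = −(Q_out/(Q_in−Q_out)) ln(V/V₀).
m = m₀ (V₀/V)^(Q_out/(Q_in−Q_out)) = 37.7 × (1960/5148.2)^(1.1491) = 12.429 mg.

12.4 mg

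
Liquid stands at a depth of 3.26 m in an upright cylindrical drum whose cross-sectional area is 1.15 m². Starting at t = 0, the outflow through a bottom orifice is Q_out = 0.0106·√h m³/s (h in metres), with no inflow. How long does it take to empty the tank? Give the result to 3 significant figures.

Accumulation of liquid (constant cross-section A): A dh/dt = −0.0106 √h.
This is separable: 2 d(√h)/dt = −0.0106/A, so √h = √h₀ − (0.0106/(2A)) t.
Set h = 0: 2√h₀ = (0.0106/A) t_empty ⇒ t_empty = 2A√h₀/0.0106.
t_empty = 2·1.15·√3.26/0.0106 = 2.3000·1.8055/0.0106 = 391.77 s.

392 s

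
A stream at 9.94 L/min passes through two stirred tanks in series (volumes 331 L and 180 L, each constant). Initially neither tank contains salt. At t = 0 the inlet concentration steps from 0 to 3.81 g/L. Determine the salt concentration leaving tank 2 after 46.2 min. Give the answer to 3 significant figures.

2.08 g/L

Time constants: τᵢ = Vᵢ/Q for each well-mixed tank.
τ₁ = 331/9.94 = 33.300 min; τ₂ = 180/9.94 = 18.109 min.
Solving the cascade with C₁(0)=C₂(0)=0 gives C₂(t) = C_in[1 − (τ₁ e^(−t/τ₁) − τ₂ e^(−t/τ₂))/(τ₁ − τ₂)].
At t = 46.2: e^(−t/τ₁) = 0.24972, e^(−t/τ₂) = 0.077983.
C₂ = 3.81·[1 − (33.300·0.24972 − 18.109·0.077983)/(15.191)] = 3.81·0.54555 = 2.0785 g/L.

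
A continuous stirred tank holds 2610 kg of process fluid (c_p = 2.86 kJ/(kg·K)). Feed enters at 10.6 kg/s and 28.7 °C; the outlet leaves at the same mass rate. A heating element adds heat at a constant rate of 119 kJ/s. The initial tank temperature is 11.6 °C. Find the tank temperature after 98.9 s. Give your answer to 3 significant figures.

First-law balance (no shaft work): M c_p dT/dt = ṁ c_p (T_in − T) + 119.
τ = M/ṁ = 246.23 s; T_ss = T_in + Q̇/(ṁ c_p) = 28.7 + 119/(10.6·2.86) = 32.625 °C.
This is linear first-order; T(t) = T_ss + (T₀ − T_ss) e^(−t/τ).
T(98.9) = 32.625 + (-21.025)·e^(−98.9/246.23) = 32.625 + (-21.025)·0.66921 = 18.555 °C.

18.6 °C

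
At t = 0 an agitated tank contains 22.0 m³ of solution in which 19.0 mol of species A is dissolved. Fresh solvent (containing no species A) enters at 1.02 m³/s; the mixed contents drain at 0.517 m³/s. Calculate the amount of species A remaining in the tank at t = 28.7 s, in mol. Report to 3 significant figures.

Let m(t) be the amount of species A. Volume: V(t) = V₀ + (Q_in − Q_out) t = 22.0 + 0.50300 t; V(28.7) = 36.436 m³.
Solute balance: dm/dt = 0 − Q_out C = −Q_out m/V(t).
Separate: dm/m = −Q_out dt/V(t) ⇒ ln(m/m₀) = −(Q_out/(Q_in−Q_out)) ln(V/V₀).
m = m₀ (V₀/V)^(Q_out/(Q_in−Q_out)) = 19.0 × (22.0/36.436)^(1.0278) = 11.312 mol.

11.3 mol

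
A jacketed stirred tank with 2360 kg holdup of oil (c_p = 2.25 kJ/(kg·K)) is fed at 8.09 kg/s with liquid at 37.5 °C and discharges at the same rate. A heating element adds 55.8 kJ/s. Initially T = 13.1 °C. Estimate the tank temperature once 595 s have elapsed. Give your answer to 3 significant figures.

M c_p dT/dt = ṁ c_p (T_in − T) + Q̇.
Rearrange: dT/dt = (T_ss − T)/τ with τ = M/ṁ = 291.72 s and T_ss = T_in + Q̇/(ṁ c_p) = 40.566 °C.
T approaches T_ss exponentially: T(t) = T_ss + (T₀ − T_ss) e^(−t/τ).
T(595) = 40.566 + (-27.466)·e^(−595/291.72) = 40.566 + (-27.466)·0.13008 = 36.993 °C.

37.0 °C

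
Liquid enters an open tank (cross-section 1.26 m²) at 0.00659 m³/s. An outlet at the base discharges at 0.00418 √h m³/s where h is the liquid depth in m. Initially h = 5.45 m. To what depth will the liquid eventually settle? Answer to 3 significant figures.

Unsteady balance on liquid volume: A dh/dt = Q_in − 0.00418 √h. At steady state dh/dt = 0:
Q_in = 0.00418 √h_ss ⇒ √h_ss = 0.00659/0.00418 = 1.5766.
h_ss = 1.5766² = 2.4855 m. (Since h₀ = 5.45 m > h_ss, the level will fall toward this value.)

2.49 m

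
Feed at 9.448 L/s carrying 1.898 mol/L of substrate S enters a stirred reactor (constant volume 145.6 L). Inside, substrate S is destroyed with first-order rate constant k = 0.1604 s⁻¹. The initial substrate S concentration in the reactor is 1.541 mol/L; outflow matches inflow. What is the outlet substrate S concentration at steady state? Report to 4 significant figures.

Species balance: V dC/dt = Q C_in − Q C − k V C.
Steady state (dC/dt = 0): C_ss = Q C_in/(Q + kV) = C_in/(1 + kV/Q).
C_ss = 9.448·1.898/(9.448 + 0.1604·145.6) = 17.9323/32.8022 = 0.546679 mol/L.

0.5467 mol/L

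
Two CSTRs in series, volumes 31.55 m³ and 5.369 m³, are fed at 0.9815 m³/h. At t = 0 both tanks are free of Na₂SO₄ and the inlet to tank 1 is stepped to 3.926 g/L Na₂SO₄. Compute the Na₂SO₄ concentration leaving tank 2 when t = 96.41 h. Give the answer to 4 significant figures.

3.690 g/L

Time constants: τᵢ = Vᵢ/Q for each well-mixed tank.
τ₁ = 31.55/0.9815 = 32.1447 h; τ₂ = 5.369/0.9815 = 5.47020 h.
Tank 1: C₁ = C_in(1 − e^(−t/τ₁)). Tank 2 (τ₁ ≠ τ₂): C₂ = C_in[1 − (τ₁ e^(−t/τ₁) − τ₂ e^(−t/τ₂))/(τ₁ − τ₂)].
At t = 96.41: e^(−t/τ₁) = 0.0498243, e^(−t/τ₂) = 2.21686e-08.
C₂ = 3.926·[1 − (32.1447·0.0498243 − 5.47020·2.21686e-08)/(26.6745)] = 3.926·0.939958 = 3.69028 g/L.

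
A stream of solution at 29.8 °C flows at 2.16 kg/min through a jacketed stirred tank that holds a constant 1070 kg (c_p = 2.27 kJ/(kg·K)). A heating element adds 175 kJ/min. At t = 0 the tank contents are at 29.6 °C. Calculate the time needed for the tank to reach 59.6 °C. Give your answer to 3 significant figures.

Unsteady energy balance on the tank contents: M c_p dT/dt = ṁ c_p (T_in − T) + 175.
τ = M/ṁ = 495.37 min; T_ss = T_in + Q̇/(ṁ c_p) = 65.491 °C.
T(t) = T_ss + (T₀ − T_ss) e^(−t/τ). Set T = 59.6:
e^(−t/τ) = (59.6 − 65.491)/(29.6 − 65.491) = 0.16414
t = −495.37 · ln(0.16414) = 895.17 min.

895 min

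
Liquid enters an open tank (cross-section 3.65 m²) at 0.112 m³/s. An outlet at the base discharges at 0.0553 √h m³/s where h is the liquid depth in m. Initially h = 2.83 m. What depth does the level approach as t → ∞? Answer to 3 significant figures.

Level balance: A dh/dt = 0.112 − 0.0553 √h. Setting dh/dt = 0:
Q_in = 0.0553 √h_ss ⇒ √h_ss = 0.112/0.0553 = 2.0253.
h_ss = 2.0253² = 4.1019 m. (Since h₀ = 2.83 m < h_ss, the level will rise toward this value.)

4.10 m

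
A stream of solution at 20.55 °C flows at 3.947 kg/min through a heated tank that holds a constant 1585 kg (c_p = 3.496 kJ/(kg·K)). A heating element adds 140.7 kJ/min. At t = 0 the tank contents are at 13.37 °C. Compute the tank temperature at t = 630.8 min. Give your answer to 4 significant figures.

M c_p dT/dt = ṁ c_p (T_in − T) + Q̇.
τ = M/ṁ = 401.571 min; T_ss = T_in + Q̇/(ṁ c_p) = 20.55 + 140.7/(3.947·3.496) = 30.7466 °C.
This is linear first-order; T(t) = T_ss + (T₀ − T_ss) e^(−t/τ).
T(630.8) = 30.7466 + (-17.3766)·e^(−630.8/401.571) = 30.7466 + (-17.3766)·0.207872 = 27.1345 °C.

27.13 °C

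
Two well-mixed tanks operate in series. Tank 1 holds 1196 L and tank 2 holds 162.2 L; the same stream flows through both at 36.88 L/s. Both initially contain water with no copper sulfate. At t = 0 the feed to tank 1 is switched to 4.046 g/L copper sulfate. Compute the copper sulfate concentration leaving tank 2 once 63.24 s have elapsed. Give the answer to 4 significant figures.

Each tank obeys Vᵢ dCᵢ/dt = Q(Cᵢ₋₁ − Cᵢ), so τᵢ = Vᵢ/Q.
τ₁ = 1196/36.88 = 32.4295 s; τ₂ = 162.2/36.88 = 4.39805 s.
Tank 1: C₁ = C_in(1 − e^(−t/τ₁)). Tank 2 (τ₁ ≠ τ₂): C₂ = C_in[1 − (τ₁ e^(−t/τ₁) − τ₂ e^(−t/τ₂))/(τ₁ − τ₂)].
At t = 63.24: e^(−t/τ₁) = 0.142263, e^(−t/τ₂) = 5.69158e-07.
C₂ = 4.046·[1 − (32.4295·0.142263 − 4.39805·5.69158e-07)/(28.0315)] = 4.046·0.835416 = 3.38009 g/L.

3.380 g/L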